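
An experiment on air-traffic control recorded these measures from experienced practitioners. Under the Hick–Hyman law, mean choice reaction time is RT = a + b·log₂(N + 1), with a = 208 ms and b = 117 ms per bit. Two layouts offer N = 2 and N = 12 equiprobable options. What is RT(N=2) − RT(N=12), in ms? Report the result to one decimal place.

RT(2) = 208 + 117·log₂(3) = 208 + 117·1.5850 = 393.4450 ms.
RT(12) = 208 + 117·log₂(13) = 208 + 117·3.7004 = 640.9468 ms.
Difference = 393.4450 − 640.9468 = -247.5018 ≈ -247.5 ms.

-247.5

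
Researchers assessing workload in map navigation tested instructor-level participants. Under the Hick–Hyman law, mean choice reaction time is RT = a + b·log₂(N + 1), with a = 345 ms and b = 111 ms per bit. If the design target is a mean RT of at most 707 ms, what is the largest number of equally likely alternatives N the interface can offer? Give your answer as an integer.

Set 345 + 111·log₂(N + 1) ≤ 707.
log₂(N + 1) ≤ (707 − 345) / 111 = 3.2613.
N + 1 ≤ 2^3.2613 = 9.5885.
N ≤ 8.5885, so the largest integer N is 8.

8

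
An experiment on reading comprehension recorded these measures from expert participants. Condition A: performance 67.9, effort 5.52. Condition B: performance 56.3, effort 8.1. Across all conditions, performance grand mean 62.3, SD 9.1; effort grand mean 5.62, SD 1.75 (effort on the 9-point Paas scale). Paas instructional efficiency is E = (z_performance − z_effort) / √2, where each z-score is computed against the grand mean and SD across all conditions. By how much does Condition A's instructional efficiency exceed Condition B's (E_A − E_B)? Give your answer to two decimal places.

Condition A: z_P = (67.9 − 62.3)/9.1 = 0.6154; z_E = (5.52 − 5.62)/1.75 = -0.0571; E_A = (0.6154 − (-0.0571))/√2 = 0.4755.
Condition B: z_P = (56.3 − 62.3)/9.1 = -0.6593; z_E = (8.1 − 5.62)/1.75 = 1.4171; E_B = (-0.6593 − 1.4171)/√2 = -1.4682.
E_A − E_B = 0.4755 − (-1.4682) = 1.9437 ≈ 1.94.

1.94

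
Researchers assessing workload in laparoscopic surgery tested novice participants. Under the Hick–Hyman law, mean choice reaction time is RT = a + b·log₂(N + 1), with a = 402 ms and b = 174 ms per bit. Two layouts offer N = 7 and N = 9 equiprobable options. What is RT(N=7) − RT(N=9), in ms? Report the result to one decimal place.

RT(7) = 402 + 174·log₂(8) = 402 + 174·3.0000 = 924.0000 ms.
RT(9) = 402 + 174·log₂(10) = 402 + 174·3.3219 = 980.0106 ms.
Difference = 924.0000 − 980.0106 = -56.0106 ≈ -56.0 ms.

-56.0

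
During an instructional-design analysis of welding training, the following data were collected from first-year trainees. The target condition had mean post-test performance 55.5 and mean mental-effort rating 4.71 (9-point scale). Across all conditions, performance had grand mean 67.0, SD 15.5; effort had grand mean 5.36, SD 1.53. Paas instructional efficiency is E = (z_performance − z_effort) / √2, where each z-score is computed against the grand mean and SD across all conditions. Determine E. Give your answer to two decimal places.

-0.22

z_performance = (55.5 − 67.0) / 15.5 = -11.5000 / 15.5 = -0.7419.
z_effort = (4.71 − 5.36) / 1.53 = -0.6500 / 1.53 = -0.4248.
z_P − z_E = -0.7419 − (-0.4248) = -0.3171.
E = -0.3171 / √2 = -0.3171 / 1.41421 = -0.2242 ≈ -0.22.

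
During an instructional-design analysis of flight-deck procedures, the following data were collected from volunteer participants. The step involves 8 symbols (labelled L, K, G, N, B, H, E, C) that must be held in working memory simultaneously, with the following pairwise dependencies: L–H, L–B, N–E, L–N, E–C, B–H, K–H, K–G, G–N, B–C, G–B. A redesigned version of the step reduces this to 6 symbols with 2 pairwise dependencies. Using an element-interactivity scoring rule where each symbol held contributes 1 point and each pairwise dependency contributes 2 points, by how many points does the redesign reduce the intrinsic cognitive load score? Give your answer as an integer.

Original: 8 × 1 + 11 × 2 = 8 + 22 = 30.
Redesigned: 6 × 1 + 2 × 2 = 6 + 4 = 10.
Reduction = 30 − 10 = 20.

20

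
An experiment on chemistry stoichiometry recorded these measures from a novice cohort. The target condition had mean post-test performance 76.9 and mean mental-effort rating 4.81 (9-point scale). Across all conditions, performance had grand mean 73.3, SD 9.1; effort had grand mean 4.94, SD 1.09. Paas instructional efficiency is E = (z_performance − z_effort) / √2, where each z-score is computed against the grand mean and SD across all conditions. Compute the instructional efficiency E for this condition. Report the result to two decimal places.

z_performance = (76.9 − 73.3) / 9.1 = 3.6000 / 9.1 = 0.3956.
z_effort = (4.81 − 4.94) / 1.09 = -0.1300 / 1.09 = -0.1193.
z_P − z_E = 0.3956 − (-0.1193) = 0.5149.
E = 0.5149 / √2 = 0.5149 / 1.41421 = 0.3641 ≈ 0.36.

0.36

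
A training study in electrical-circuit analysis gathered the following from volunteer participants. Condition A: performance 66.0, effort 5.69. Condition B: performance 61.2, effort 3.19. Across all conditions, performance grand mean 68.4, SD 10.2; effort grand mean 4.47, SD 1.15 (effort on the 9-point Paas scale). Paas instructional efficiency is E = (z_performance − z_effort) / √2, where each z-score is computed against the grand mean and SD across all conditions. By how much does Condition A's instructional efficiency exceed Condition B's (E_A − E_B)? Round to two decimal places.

-1.20

Condition A: z_P = (66.0 − 68.4)/10.2 = -0.2353; z_E = (5.69 − 4.47)/1.15 = 1.0609; E_A = (-0.2353 − 1.0609)/√2 = -0.9166.
Condition B: z_P = (61.2 − 68.4)/10.2 = -0.7059; z_E = (3.19 − 4.47)/1.15 = -1.1130; E_B = (-0.7059 − (-1.1130))/√2 = 0.2879.
E_A − E_B = -0.9166 − 0.2879 = -1.2045 ≈ -1.20.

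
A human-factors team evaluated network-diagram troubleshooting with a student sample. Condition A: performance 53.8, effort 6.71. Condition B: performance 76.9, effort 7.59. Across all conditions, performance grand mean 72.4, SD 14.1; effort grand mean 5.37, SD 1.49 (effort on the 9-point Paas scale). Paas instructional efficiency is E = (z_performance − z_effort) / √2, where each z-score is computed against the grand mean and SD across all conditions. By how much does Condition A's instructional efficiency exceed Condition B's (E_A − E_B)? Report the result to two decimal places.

-0.74

Condition A: z_P = (53.8 − 72.4)/14.1 = -1.3191; z_E = (6.71 − 5.37)/1.49 = 0.8993; E_A = (-1.3191 − 0.8993)/√2 = -1.5686.
Condition B: z_P = (76.9 − 72.4)/14.1 = 0.3191; z_E = (7.59 − 5.37)/1.49 = 1.4899; E_B = (0.3191 − 1.4899)/√2 = -0.8279.
E_A − E_B = -1.5686 − (-0.8279) = -0.7407 ≈ -0.74.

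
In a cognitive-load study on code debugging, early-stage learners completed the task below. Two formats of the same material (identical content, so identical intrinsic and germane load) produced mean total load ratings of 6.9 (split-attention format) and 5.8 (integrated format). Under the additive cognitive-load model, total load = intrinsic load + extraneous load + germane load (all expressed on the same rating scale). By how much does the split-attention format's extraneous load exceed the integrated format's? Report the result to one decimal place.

Intrinsic and germane load are equal across formats, so the difference in total load equals the difference in extraneous load.
Extraneous-load difference = 6.9 − 5.8 = 1.1.

1.1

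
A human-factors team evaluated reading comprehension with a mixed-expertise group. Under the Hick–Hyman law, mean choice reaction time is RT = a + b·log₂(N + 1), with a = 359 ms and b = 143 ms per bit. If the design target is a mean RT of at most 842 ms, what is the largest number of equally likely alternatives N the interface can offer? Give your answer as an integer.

9

Set 359 + 143·log₂(N + 1) ≤ 842.
log₂(N + 1) ≤ (842 − 359) / 143 = 3.3776.
N + 1 ≤ 2^3.3776 = 10.3934.
N ≤ 9.3934, so the largest integer N is 9.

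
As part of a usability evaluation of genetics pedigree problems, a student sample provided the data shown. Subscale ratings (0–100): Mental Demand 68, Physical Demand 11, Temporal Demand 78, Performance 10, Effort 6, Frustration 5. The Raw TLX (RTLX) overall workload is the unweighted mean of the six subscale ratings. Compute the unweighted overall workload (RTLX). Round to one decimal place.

Sum of ratings = 68 + 11 + 78 + 10 + 6 + 5 = 178.
RTLX = 178 / 6 = 29.6667 ≈ 29.7.

29.7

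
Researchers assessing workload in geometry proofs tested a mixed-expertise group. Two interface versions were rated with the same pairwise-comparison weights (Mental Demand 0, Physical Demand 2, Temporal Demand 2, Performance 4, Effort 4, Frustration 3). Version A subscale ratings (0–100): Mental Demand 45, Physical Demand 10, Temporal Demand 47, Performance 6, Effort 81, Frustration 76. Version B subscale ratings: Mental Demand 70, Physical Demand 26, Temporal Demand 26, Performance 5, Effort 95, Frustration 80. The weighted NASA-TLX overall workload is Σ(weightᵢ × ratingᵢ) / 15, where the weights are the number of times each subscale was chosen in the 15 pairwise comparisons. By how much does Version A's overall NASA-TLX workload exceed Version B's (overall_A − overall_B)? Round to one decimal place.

-3.6

Version A weighted sum = 0·45 + 2·10 + 2·47 + 4·6 + 4·81 + 3·76 = 0 + 20 + 94 + 24 + 324 + 228 = 690; overall_A = 690/15 = 46.0000.
Version B weighted sum = 0·70 + 2·26 + 2·26 + 4·5 + 4·95 + 3·80 = 0 + 52 + 52 + 20 + 380 + 240 = 744; overall_B = 744/15 = 49.6000.
Difference = 46.0000 − 49.6000 = -3.6000 ≈ -3.6.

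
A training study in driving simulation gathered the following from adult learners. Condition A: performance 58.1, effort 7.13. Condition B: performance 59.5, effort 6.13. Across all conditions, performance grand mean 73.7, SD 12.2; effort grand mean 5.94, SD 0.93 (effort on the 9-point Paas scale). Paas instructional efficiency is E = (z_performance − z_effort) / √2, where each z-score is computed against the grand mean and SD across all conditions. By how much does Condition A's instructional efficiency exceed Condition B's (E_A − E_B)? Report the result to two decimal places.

-0.84

Condition A: z_P = (58.1 − 73.7)/12.2 = -1.2787; z_E = (7.13 − 5.94)/0.93 = 1.2796; E_A = (-1.2787 − 1.2796)/√2 = -1.8090.
Condition B: z_P = (59.5 − 73.7)/12.2 = -1.1639; z_E = (6.13 − 5.94)/0.93 = 0.2043; E_B = (-1.1639 − 0.2043)/√2 = -0.9675.
E_A − E_B = -1.8090 − (-0.9675) = -0.8415 ≈ -0.84.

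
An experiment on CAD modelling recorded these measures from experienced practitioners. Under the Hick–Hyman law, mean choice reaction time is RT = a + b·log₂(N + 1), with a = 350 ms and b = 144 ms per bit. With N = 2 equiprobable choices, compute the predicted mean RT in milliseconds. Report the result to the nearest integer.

log₂(2 + 1) = log₂(3) = 1.5850.
RT = 350 + 144 × 1.5850 = 350 + 228.2400 = 578.2400 ms.
≈ 578 ms.

578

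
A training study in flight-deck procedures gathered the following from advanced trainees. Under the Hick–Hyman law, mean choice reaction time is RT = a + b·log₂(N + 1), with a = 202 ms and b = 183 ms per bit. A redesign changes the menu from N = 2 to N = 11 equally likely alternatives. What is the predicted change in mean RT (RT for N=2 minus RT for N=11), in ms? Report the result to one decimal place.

RT(2) = 202 + 183·log₂(3) = 202 + 183·1.5850 = 492.0550 ms.
RT(11) = 202 + 183·log₂(12) = 202 + 183·3.5850 = 858.0550 ms.
Difference = 492.0550 − 858.0550 = -366.0000 ≈ -366.0 ms.

-366.0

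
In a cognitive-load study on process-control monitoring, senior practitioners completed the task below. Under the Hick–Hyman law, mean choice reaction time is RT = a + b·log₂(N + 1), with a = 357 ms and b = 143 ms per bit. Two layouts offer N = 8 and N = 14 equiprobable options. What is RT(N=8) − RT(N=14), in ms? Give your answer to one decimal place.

RT(8) = 357 + 143·log₂(9) = 357 + 143·3.1699 = 810.2957 ms.
RT(14) = 357 + 143·log₂(15) = 357 + 143·3.9069 = 915.6867 ms.
Difference = 810.2957 − 915.6867 = -105.3910 ≈ -105.4 ms.

-105.4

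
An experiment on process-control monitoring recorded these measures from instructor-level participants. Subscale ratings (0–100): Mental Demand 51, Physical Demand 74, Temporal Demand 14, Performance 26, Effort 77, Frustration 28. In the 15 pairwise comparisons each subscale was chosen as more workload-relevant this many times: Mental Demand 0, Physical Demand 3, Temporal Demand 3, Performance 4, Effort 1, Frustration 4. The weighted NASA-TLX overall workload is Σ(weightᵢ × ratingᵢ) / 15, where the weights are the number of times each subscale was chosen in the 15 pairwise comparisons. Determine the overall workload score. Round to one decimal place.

37.1

The tallies are the weights (they sum to 15).
Weighted sum = 0·51 + 3·74 + 3·14 + 4·26 + 1·77 + 4·28
            = 0 + 222 + 42 + 104 + 77 + 112 = 557.
Overall workload = 557 / 15 = 37.1333 ≈ 37.1.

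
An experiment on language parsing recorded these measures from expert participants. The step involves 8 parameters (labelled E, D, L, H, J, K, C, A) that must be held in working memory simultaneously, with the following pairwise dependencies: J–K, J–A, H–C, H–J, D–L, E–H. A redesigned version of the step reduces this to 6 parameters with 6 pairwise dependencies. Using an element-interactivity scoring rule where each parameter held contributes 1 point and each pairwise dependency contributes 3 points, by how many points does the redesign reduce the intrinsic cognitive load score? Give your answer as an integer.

Original: 8 × 1 + 6 × 3 = 8 + 18 = 26.
Redesigned: 6 × 1 + 6 × 3 = 6 + 18 = 24.
Reduction = 26 − 24 = 2.

2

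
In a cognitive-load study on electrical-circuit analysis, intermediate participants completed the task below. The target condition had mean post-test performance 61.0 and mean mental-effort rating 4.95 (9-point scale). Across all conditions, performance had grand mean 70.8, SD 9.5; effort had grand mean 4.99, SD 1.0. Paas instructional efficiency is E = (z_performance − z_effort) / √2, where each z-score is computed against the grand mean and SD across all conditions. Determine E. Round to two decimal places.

z_performance = (61.0 − 70.8) / 9.5 = -9.8000 / 9.5 = -1.0316.
z_effort = (4.95 − 4.99) / 1.0 = -0.0400 / 1.0 = -0.0400.
z_P − z_E = -1.0316 − (-0.0400) = -0.9916.
E = -0.9916 / √2 = -0.9916 / 1.41421 = -0.7012 ≈ -0.70.

-0.70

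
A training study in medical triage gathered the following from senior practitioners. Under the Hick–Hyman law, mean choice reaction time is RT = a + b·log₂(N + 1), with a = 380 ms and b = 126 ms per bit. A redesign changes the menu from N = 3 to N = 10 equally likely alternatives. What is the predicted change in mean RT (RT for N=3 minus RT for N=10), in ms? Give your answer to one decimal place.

RT(3) = 380 + 126·log₂(4) = 380 + 126·2.0000 = 632.0000 ms.
RT(10) = 380 + 126·log₂(11) = 380 + 126·3.4594 = 815.8844 ms.
Difference = 632.0000 − 815.8844 = -183.8844 ≈ -183.9 ms.

-183.9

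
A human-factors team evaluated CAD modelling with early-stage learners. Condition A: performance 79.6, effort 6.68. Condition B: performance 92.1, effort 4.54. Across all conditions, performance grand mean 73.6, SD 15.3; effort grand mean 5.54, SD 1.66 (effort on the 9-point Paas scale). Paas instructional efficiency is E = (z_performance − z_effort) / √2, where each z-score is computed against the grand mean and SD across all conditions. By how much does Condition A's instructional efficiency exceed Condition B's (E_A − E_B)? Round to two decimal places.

Condition A: z_P = (79.6 − 73.6)/15.3 = 0.3922; z_E = (6.68 − 5.54)/1.66 = 0.6867; E_A = (0.3922 − 0.6867)/√2 = -0.2082.
Condition B: z_P = (92.1 − 73.6)/15.3 = 1.2092; z_E = (4.54 − 5.54)/1.66 = -0.6024; E_B = (1.2092 − (-0.6024))/√2 = 1.2810.
E_A − E_B = -0.2082 − 1.2810 = -1.4892 ≈ -1.49.

-1.49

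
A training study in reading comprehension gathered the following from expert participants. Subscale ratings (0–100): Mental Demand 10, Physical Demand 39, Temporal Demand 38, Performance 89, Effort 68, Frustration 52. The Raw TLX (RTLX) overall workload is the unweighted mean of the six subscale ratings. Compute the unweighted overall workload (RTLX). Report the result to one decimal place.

Sum of ratings = 10 + 39 + 38 + 89 + 68 + 52 = 296.
RTLX = 296 / 6 = 49.3333 ≈ 49.3.

49.3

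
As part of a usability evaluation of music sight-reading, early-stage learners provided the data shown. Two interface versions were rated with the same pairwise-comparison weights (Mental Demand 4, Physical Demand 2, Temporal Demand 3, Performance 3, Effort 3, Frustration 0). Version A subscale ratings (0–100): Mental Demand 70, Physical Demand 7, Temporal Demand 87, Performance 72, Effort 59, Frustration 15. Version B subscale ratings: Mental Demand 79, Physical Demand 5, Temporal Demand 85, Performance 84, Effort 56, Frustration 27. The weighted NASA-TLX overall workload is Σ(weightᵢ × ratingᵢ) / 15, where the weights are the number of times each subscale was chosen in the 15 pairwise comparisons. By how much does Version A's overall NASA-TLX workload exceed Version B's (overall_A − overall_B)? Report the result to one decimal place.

-3.5

Version A weighted sum = 4·70 + 2·7 + 3·87 + 3·72 + 3·59 + 0·15 = 280 + 14 + 261 + 216 + 177 + 0 = 948; overall_A = 948/15 = 63.2000.
Version B weighted sum = 4·79 + 2·5 + 3·85 + 3·84 + 3·56 + 0·27 = 316 + 10 + 255 + 252 + 168 + 0 = 1001; overall_B = 1001/15 = 66.7333.
Difference = 63.2000 − 66.7333 = -3.5333 ≈ -3.5.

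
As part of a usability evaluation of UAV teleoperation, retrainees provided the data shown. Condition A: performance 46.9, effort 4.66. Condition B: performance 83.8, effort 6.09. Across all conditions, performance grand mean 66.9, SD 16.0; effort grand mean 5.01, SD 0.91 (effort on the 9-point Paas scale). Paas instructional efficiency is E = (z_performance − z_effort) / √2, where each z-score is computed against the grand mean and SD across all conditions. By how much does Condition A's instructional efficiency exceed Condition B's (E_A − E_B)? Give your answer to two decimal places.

Condition A: z_P = (46.9 − 66.9)/16.0 = -1.2500; z_E = (4.66 − 5.01)/0.91 = -0.3846; E_A = (-1.2500 − (-0.3846))/√2 = -0.6119.
Condition B: z_P = (83.8 − 66.9)/16.0 = 1.0562; z_E = (6.09 − 5.01)/0.91 = 1.1868; E_B = (1.0562 − 1.1868)/√2 = -0.0923.
E_A − E_B = -0.6119 − (-0.0923) = -0.5196 ≈ -0.52.

-0.52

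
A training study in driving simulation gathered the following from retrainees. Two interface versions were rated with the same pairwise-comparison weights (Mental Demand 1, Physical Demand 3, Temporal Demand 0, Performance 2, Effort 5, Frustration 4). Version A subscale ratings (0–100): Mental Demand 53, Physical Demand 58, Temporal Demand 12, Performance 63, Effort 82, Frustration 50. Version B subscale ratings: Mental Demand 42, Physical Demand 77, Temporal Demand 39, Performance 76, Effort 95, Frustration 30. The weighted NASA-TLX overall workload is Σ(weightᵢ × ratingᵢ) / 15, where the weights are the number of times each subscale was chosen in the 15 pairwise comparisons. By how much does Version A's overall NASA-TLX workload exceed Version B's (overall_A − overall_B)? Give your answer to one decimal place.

Version A weighted sum = 1·53 + 3·58 + 0·12 + 2·63 + 5·82 + 4·50 = 53 + 174 + 0 + 126 + 410 + 200 = 963; overall_A = 963/15 = 64.2000.
Version B weighted sum = 1·42 + 3·77 + 0·39 + 2·76 + 5·95 + 4·30 = 42 + 231 + 0 + 152 + 475 + 120 = 1020; overall_B = 1020/15 = 68.0000.
Difference = 64.2000 − 68.0000 = -3.8000 ≈ -3.8.

-3.8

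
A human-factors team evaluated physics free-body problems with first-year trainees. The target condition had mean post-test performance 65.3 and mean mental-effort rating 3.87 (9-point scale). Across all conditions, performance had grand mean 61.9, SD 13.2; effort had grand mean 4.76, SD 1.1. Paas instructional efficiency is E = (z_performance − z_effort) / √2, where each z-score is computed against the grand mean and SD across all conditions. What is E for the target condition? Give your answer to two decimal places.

z_performance = (65.3 − 61.9) / 13.2 = 3.4000 / 13.2 = 0.2576.
z_effort = (3.87 − 4.76) / 1.1 = -0.8900 / 1.1 = -0.8091.
z_P − z_E = 0.2576 − (-0.8091) = 1.0667.
E = 1.0667 / √2 = 1.0667 / 1.41421 = 0.7543 ≈ 0.75.

0.75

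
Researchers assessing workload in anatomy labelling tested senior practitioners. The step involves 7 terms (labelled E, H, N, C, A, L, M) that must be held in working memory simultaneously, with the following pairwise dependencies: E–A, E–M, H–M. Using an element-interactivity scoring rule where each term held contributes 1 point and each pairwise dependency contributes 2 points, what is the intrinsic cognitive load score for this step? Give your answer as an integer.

Count of terms held simultaneously: 7.
Count of pairwise dependencies listed: 3.
Element contribution: 7 × 1 = 7.
Interaction contribution: 3 × 2 = 6.
Intrinsic load = 7 + 6 = 13.

13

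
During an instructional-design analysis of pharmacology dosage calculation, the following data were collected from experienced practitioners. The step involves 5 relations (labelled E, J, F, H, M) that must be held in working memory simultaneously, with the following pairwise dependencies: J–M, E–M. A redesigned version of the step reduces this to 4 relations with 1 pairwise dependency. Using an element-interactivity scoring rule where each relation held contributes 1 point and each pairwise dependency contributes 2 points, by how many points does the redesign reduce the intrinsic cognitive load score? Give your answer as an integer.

Original: 5 × 1 + 2 × 2 = 5 + 4 = 9.
Redesigned: 4 × 1 + 1 × 2 = 4 + 2 = 6.
Reduction = 9 − 6 = 3.

3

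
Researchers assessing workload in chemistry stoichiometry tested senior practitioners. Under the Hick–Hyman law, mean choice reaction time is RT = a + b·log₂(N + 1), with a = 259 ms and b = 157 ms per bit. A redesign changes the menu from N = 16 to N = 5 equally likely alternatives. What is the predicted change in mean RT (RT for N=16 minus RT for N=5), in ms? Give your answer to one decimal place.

RT(16) = 259 + 157·log₂(17) = 259 + 157·4.0875 = 900.7375 ms.
RT(5) = 259 + 157·log₂(6) = 259 + 157·2.5850 = 664.8450 ms.
Difference = 900.7375 − 664.8450 = 235.8925 ≈ 235.9 ms.

235.9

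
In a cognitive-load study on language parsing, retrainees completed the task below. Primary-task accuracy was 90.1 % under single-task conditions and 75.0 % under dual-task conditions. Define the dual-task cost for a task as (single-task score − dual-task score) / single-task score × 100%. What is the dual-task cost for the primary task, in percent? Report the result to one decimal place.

Cost = (90.1 − 75.0) / 90.1 × 100%
     = 15.1000 / 90.1 × 100% = 16.7592%.
≈ 16.8%.

16.8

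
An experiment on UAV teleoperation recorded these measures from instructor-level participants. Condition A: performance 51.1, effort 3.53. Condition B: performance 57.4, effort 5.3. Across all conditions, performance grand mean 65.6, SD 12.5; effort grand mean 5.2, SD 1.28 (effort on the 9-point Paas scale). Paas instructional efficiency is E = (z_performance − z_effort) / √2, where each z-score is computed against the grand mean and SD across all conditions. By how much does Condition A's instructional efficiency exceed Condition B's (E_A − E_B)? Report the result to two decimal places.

Condition A: z_P = (51.1 − 65.6)/12.5 = -1.1600; z_E = (3.53 − 5.2)/1.28 = -1.3047; E_A = (-1.1600 − (-1.3047))/√2 = 0.1023.
Condition B: z_P = (57.4 − 65.6)/12.5 = -0.6560; z_E = (5.3 − 5.2)/1.28 = 0.0781; E_B = (-0.6560 − 0.0781)/√2 = -0.5191.
E_A − E_B = 0.1023 − (-0.5191) = 0.6214 ≈ 0.62.

0.62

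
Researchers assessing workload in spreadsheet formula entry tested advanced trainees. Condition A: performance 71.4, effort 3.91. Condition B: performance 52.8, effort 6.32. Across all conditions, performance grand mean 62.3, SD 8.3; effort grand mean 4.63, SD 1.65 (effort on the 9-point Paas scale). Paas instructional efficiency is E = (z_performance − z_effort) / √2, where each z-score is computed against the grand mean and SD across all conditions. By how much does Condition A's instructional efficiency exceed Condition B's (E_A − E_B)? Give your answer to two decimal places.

Condition A: z_P = (71.4 − 62.3)/8.3 = 1.0964; z_E = (3.91 − 4.63)/1.65 = -0.4364; E_A = (1.0964 − (-0.4364))/√2 = 1.0839.
Condition B: z_P = (52.8 − 62.3)/8.3 = -1.1446; z_E = (6.32 − 4.63)/1.65 = 1.0242; E_B = (-1.1446 − 1.0242)/√2 = -1.5336.
E_A − E_B = 1.0839 − (-1.5336) = 2.6175 ≈ 2.62.

2.62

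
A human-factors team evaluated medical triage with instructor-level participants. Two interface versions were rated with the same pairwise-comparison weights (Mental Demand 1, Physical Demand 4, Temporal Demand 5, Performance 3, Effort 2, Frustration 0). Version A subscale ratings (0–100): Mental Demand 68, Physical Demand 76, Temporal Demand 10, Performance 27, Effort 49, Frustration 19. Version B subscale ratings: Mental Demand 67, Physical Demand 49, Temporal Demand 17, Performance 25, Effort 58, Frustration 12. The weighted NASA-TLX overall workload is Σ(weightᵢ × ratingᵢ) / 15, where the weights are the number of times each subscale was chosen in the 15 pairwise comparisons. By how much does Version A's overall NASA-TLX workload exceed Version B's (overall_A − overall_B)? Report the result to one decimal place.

Version A weighted sum = 1·68 + 4·76 + 5·10 + 3·27 + 2·49 + 0·19 = 68 + 304 + 50 + 81 + 98 + 0 = 601; overall_A = 601/15 = 40.0667.
Version B weighted sum = 1·67 + 4·49 + 5·17 + 3·25 + 2·58 + 0·12 = 67 + 196 + 85 + 75 + 116 + 0 = 539; overall_B = 539/15 = 35.9333.
Difference = 40.0667 − 35.9333 = 4.1334 ≈ 4.1.

4.1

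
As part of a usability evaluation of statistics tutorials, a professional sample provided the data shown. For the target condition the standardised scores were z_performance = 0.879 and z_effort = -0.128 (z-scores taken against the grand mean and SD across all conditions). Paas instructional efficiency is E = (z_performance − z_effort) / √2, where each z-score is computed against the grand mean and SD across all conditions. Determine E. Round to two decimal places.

0.71

z_P − z_E = 0.879 − (-0.128) = 1.0070.
E = 1.0070 / √2 = 1.0070 / 1.41421 = 0.7121 ≈ 0.71.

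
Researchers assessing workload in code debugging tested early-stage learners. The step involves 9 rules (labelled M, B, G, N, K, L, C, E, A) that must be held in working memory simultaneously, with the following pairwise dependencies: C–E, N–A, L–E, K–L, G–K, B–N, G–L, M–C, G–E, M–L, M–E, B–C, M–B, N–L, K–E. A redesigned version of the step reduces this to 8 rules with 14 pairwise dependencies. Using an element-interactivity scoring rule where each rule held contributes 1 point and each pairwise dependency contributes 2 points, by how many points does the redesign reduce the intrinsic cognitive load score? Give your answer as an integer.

3

Original: 9 × 1 + 15 × 2 = 9 + 30 = 39.
Redesigned: 8 × 1 + 14 × 2 = 8 + 28 = 36.
Reduction = 39 − 36 = 3.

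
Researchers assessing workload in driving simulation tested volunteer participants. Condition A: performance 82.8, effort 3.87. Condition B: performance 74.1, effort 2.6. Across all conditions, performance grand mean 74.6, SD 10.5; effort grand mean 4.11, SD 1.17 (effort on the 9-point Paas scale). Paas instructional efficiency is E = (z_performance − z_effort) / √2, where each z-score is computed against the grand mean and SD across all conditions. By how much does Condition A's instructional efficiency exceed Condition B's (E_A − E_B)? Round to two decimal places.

-0.18

Condition A: z_P = (82.8 − 74.6)/10.5 = 0.7810; z_E = (3.87 − 4.11)/1.17 = -0.2051; E_A = (0.7810 − (-0.2051))/√2 = 0.6973.
Condition B: z_P = (74.1 − 74.6)/10.5 = -0.0476; z_E = (2.6 − 4.11)/1.17 = -1.2906; E_B = (-0.0476 − (-1.2906))/√2 = 0.8789.
E_A − E_B = 0.6973 − 0.8789 = -0.1816 ≈ -0.18.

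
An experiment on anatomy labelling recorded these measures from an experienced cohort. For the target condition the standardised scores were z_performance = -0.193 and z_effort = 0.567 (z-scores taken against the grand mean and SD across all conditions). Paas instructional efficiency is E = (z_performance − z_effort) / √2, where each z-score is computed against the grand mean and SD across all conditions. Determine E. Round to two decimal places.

-0.54

z_P − z_E = -0.193 − 0.567 = -0.7600.
E = -0.7600 / √2 = -0.7600 / 1.41421 = -0.5374 ≈ -0.54.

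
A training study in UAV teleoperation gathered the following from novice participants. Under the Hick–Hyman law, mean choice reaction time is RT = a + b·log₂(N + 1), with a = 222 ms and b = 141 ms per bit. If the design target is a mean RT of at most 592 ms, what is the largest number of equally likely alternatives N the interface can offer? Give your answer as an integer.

5

Set 222 + 141·log₂(N + 1) ≤ 592.
log₂(N + 1) ≤ (592 − 222) / 141 = 2.6241.
N + 1 ≤ 2^2.6241 = 6.1650.
N ≤ 5.1650, so the largest integer N is 5.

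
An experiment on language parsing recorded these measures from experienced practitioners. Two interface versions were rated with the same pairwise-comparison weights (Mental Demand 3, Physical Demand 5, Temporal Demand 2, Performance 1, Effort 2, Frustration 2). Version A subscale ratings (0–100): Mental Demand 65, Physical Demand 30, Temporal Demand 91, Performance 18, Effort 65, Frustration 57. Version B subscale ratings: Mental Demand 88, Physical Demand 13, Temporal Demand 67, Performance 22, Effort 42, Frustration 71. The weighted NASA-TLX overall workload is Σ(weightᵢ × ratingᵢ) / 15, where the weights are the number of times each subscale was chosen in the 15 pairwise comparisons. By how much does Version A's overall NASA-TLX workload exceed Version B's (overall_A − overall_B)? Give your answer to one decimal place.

Version A weighted sum = 3·65 + 5·30 + 2·91 + 1·18 + 2·65 + 2·57 = 195 + 150 + 182 + 18 + 130 + 114 = 789; overall_A = 789/15 = 52.6000.
Version B weighted sum = 3·88 + 5·13 + 2·67 + 1·22 + 2·42 + 2·71 = 264 + 65 + 134 + 22 + 84 + 142 = 711; overall_B = 711/15 = 47.4000.
Difference = 52.6000 − 47.4000 = 5.2000 ≈ 5.2.

5.2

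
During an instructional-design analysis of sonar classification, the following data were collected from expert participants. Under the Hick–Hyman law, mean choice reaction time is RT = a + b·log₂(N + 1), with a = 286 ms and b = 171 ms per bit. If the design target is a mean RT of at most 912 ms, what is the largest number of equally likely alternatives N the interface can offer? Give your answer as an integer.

Set 286 + 171·log₂(N + 1) ≤ 912.
log₂(N + 1) ≤ (912 − 286) / 171 = 3.6608.
N + 1 ≤ 2^3.6608 = 12.6477.
N ≤ 11.6477, so the largest integer N is 11.

11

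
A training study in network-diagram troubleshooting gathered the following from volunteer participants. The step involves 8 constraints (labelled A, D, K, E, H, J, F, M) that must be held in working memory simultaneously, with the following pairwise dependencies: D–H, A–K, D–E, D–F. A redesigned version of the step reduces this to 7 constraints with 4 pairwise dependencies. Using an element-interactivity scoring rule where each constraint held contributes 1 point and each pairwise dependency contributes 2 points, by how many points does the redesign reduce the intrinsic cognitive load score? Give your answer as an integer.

Original: 8 × 1 + 4 × 2 = 8 + 8 = 16.
Redesigned: 7 × 1 + 4 × 2 = 7 + 8 = 15.
Reduction = 16 − 15 = 1.

1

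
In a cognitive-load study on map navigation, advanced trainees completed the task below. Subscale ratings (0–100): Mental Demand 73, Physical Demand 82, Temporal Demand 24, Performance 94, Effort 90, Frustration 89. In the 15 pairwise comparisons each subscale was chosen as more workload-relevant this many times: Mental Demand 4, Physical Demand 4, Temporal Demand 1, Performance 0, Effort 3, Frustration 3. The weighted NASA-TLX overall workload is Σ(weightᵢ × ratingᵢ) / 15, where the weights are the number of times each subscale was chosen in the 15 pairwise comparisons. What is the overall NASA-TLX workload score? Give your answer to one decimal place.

78.7

The tallies are the weights (they sum to 15).
Weighted sum = 4·73 + 4·82 + 1·24 + 0·94 + 3·90 + 3·89
            = 292 + 328 + 24 + 0 + 270 + 267 = 1181.
Overall workload = 1181 / 15 = 78.7333 ≈ 78.7.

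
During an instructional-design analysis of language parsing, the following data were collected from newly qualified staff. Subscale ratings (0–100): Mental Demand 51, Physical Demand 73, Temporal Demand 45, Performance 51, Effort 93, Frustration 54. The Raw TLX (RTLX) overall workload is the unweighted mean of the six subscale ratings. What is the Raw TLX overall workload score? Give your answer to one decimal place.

Sum of ratings = 51 + 73 + 45 + 51 + 93 + 54 = 367.
RTLX = 367 / 6 = 61.1667 ≈ 61.2.

61.2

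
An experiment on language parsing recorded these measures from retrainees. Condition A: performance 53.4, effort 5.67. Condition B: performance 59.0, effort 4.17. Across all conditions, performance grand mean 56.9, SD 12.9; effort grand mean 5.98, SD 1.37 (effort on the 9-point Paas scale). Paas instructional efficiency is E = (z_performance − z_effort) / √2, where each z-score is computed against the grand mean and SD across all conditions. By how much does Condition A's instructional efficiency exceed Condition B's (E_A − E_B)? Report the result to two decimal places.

-1.08

Condition A: z_P = (53.4 − 56.9)/12.9 = -0.2713; z_E = (5.67 − 5.98)/1.37 = -0.2263; E_A = (-0.2713 − (-0.2263))/√2 = -0.0318.
Condition B: z_P = (59.0 − 56.9)/12.9 = 0.1628; z_E = (4.17 − 5.98)/1.37 = -1.3212; E_B = (0.1628 − (-1.3212))/√2 = 1.0493.
E_A − E_B = -0.0318 − 1.0493 = -1.0811 ≈ -1.08.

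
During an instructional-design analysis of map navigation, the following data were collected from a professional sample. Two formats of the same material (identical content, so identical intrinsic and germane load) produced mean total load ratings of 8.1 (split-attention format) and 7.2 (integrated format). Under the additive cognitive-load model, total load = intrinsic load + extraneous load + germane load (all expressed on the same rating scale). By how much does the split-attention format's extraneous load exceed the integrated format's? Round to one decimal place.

Intrinsic and germane load are equal across formats, so the difference in total load equals the difference in extraneous load.
Extraneous-load difference = 8.1 − 7.2 = 0.9.

0.9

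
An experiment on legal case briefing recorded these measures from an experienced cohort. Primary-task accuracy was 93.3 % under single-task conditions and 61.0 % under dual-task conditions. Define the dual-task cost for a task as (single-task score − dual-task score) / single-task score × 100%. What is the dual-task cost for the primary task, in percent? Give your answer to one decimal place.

Cost = (93.3 − 61.0) / 93.3 × 100%
     = 32.3000 / 93.3 × 100% = 34.6195%.
≈ 34.6%.

34.6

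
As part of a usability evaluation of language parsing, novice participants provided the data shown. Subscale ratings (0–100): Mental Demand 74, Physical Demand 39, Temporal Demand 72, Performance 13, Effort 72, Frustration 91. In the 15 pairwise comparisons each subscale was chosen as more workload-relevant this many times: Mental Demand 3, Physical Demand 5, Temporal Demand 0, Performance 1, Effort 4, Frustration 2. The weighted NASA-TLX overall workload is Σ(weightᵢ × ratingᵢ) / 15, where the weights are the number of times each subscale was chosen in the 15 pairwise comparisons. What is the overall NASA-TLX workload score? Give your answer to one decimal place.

The tallies are the weights (they sum to 15).
Weighted sum = 3·74 + 5·39 + 0·72 + 1·13 + 4·72 + 2·91
            = 222 + 195 + 0 + 13 + 288 + 182 = 900.
Overall workload = 900 / 15 = 60.0000 ≈ 60.0.

60.0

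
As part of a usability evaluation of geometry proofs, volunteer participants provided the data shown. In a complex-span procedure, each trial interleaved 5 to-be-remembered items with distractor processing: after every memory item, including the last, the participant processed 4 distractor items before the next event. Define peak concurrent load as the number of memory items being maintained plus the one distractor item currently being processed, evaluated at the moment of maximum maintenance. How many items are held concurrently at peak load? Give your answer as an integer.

Maintenance is greatest during the distractor(s) after memory item 5: all 5 memory items are being held.
One distractor item is concurrently being processed.
Peak concurrent load = 5 + 1 = 6 items.

6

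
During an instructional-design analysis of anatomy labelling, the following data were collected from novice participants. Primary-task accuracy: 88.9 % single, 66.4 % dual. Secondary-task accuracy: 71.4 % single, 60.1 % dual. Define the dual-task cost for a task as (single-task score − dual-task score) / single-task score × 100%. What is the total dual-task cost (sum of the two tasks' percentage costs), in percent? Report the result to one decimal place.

41.1

Primary cost = (88.9 − 66.4) / 88.9 × 100% = 25.3093%.
Secondary cost = (71.4 − 60.1) / 71.4 × 100% = 15.8263%.
Total = 25.3093% + 15.8263% = 41.1356% ≈ 41.1%.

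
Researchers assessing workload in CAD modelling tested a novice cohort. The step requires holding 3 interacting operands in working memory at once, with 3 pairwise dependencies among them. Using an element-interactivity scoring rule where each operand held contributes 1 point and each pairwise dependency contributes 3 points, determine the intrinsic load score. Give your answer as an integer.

Element contribution: 3 × 1 = 3.
Interaction contribution: 3 × 3 = 9.
Intrinsic load = 3 + 9 = 12.

12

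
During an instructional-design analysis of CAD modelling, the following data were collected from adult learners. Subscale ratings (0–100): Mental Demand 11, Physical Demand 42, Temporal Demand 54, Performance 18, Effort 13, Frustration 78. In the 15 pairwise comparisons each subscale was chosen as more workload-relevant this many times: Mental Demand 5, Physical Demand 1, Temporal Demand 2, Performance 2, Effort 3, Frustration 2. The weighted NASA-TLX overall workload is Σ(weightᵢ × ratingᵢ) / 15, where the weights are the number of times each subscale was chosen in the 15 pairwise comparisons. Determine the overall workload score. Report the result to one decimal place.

29.1

The tallies are the weights (they sum to 15).
Weighted sum = 5·11 + 1·42 + 2·54 + 2·18 + 3·13 + 2·78
            = 55 + 42 + 108 + 36 + 39 + 156 = 436.
Overall workload = 436 / 15 = 29.0667 ≈ 29.1.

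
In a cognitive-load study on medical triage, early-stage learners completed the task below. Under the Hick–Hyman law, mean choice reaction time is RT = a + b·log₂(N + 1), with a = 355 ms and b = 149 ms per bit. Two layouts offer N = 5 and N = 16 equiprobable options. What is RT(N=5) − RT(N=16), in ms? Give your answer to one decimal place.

-223.9

RT(5) = 355 + 149·log₂(6) = 355 + 149·2.5850 = 740.1650 ms.
RT(16) = 355 + 149·log₂(17) = 355 + 149·4.0875 = 964.0375 ms.
Difference = 740.1650 − 964.0375 = -223.8725 ≈ -223.9 ms.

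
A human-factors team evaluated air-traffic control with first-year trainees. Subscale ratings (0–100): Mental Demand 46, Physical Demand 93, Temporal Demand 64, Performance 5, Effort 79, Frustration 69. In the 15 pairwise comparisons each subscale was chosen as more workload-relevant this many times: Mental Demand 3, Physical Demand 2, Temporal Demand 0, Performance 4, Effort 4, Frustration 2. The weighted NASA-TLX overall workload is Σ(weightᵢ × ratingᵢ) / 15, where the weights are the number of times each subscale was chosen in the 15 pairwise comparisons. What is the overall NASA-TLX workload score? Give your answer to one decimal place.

The tallies are the weights (they sum to 15).
Weighted sum = 3·46 + 2·93 + 0·64 + 4·5 + 4·79 + 2·69
            = 138 + 186 + 0 + 20 + 316 + 138 = 798.
Overall workload = 798 / 15 = 53.2000 ≈ 53.2.

53.2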